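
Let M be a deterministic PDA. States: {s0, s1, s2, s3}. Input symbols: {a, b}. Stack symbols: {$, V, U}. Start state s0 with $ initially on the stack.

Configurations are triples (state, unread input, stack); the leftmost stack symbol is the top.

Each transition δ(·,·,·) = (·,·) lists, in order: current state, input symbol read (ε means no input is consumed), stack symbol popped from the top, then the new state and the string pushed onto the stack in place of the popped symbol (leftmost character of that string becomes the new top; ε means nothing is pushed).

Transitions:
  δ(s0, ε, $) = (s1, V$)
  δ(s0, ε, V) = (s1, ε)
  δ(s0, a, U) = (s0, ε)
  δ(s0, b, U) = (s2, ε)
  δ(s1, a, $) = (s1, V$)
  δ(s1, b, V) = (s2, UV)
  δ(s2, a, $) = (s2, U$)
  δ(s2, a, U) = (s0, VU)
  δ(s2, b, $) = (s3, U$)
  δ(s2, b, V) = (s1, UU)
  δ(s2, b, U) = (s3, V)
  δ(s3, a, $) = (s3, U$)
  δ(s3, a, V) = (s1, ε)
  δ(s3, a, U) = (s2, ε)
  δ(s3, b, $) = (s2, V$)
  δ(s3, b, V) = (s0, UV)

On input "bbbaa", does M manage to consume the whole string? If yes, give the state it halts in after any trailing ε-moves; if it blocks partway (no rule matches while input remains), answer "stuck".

stuck

(s0, bbbaa, $)
  ε-move, top $: go to s1, push V$ → (s1, bbbaa, V$)
  read b, top V: go to s2, push UV → (s2, bbaa, UV$)
  read b, top U: go to s3, push V → (s3, baa, VV$)
  read b, top V: go to s0, push UV → (s0, aa, UVV$)
  read a, top U: go to s0, push ε → (s0, a, VV$)
  ε-move, top V: go to s1, push ε → (s1, a, V$)
No transition for (s1, a, top V); M blocks with input a remaining.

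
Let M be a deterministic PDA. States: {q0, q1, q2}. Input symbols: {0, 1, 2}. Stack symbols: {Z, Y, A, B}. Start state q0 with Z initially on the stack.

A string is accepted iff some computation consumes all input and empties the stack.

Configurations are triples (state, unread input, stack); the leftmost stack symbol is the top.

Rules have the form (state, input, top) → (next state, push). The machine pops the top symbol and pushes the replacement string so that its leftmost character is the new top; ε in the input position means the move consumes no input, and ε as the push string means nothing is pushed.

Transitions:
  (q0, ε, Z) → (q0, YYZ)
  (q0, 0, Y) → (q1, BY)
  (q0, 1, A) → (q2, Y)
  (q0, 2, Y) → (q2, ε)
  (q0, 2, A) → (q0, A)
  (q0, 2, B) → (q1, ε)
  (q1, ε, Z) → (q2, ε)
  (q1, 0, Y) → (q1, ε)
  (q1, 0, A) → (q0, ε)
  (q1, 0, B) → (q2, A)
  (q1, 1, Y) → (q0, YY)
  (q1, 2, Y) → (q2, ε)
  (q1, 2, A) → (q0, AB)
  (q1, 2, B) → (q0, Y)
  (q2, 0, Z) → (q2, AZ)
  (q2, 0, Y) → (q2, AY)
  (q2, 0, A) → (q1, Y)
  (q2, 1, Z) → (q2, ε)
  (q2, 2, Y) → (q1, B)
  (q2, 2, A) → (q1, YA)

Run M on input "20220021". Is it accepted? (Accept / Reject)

Accept

(q0, 20220021, Z) ⊢ (q0, 20220021, YYZ) ⊢ (q2, 0220021, YZ) ⊢ (q2, 220021, AYZ) ⊢ (q1, 20021, YAYZ) ⊢ (q2, 0021, AYZ) ⊢ (q1, 021, YYZ) ⊢ (q1, 21, YZ) ⊢ (q2, 1, Z) ⊢ (q2, ε, ε)
All input consumed and the stack is empty.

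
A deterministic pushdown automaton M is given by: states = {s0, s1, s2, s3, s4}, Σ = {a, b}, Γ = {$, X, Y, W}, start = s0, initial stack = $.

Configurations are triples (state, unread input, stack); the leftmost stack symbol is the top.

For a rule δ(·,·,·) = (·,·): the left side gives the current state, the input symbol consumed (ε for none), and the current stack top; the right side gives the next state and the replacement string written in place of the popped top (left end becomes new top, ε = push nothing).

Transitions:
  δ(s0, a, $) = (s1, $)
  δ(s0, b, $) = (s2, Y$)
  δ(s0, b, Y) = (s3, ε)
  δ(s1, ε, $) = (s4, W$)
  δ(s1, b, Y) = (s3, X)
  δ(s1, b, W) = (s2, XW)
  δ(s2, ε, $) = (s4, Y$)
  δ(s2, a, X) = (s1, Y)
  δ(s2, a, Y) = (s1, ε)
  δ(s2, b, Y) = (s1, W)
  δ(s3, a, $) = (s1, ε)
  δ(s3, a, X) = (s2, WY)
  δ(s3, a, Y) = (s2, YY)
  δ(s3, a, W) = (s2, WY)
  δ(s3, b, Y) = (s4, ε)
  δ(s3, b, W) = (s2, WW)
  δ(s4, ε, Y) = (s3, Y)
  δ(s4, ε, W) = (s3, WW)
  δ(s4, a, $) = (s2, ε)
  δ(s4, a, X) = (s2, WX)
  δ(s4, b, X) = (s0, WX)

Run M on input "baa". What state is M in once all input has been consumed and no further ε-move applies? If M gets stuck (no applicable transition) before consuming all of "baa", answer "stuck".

(s0, baa, $) ⊢ (s2, aa, Y$) ⊢ (s1, a, $) ⊢ (s4, a, W$) ⊢ (s3, a, WW$) ⊢ (s2, ε, WYW$)
All input consumed; M is in state s2.

s2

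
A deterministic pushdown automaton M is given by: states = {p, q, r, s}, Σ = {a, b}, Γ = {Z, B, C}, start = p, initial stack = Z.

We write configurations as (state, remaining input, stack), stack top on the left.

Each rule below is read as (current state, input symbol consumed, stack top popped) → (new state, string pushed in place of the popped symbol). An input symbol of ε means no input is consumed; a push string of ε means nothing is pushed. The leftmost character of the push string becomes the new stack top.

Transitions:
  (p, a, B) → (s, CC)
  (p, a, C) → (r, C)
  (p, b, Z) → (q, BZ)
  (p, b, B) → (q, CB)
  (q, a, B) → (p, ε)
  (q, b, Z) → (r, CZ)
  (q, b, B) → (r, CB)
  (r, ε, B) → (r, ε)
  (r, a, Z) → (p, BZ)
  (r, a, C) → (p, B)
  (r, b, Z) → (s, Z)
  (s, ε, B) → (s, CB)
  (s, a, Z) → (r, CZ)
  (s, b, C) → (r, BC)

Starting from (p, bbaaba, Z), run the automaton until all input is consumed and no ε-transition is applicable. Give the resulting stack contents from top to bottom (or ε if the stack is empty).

BCBZ

(p, bbaaba, Z) ⊢ (q, baaba, BZ) ⊢ (r, aaba, CBZ) ⊢ (p, aba, BBZ) ⊢ (s, ba, CCBZ) ⊢ (r, a, BCCBZ) ⊢ (r, a, CCBZ) ⊢ (p, ε, BCBZ)
All input consumed in state p with stack BCBZ.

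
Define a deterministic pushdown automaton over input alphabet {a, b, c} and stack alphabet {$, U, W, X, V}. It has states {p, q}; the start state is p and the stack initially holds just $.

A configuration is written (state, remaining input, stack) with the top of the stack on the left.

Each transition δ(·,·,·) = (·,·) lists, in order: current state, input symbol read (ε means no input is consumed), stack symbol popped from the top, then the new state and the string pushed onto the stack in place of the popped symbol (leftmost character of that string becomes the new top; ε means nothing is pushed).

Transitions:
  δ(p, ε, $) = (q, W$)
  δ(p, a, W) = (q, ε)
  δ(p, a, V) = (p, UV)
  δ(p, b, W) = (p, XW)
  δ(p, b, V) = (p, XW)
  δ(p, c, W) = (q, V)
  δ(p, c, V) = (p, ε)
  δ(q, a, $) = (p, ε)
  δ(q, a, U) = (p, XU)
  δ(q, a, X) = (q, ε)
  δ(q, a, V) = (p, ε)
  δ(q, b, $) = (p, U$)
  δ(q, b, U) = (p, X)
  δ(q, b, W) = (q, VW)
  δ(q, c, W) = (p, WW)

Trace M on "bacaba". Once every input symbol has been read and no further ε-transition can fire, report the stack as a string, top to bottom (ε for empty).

(p, bacaba, $) ⊢ (q, bacaba, W$) ⊢ (q, acaba, VW$) ⊢ (p, caba, W$) ⊢ (q, aba, V$) ⊢ (p, ba, $) ⊢ (q, ba, W$) ⊢ (q, a, VW$) ⊢ (p, ε, W$)
All input consumed in state p with stack W$.

W$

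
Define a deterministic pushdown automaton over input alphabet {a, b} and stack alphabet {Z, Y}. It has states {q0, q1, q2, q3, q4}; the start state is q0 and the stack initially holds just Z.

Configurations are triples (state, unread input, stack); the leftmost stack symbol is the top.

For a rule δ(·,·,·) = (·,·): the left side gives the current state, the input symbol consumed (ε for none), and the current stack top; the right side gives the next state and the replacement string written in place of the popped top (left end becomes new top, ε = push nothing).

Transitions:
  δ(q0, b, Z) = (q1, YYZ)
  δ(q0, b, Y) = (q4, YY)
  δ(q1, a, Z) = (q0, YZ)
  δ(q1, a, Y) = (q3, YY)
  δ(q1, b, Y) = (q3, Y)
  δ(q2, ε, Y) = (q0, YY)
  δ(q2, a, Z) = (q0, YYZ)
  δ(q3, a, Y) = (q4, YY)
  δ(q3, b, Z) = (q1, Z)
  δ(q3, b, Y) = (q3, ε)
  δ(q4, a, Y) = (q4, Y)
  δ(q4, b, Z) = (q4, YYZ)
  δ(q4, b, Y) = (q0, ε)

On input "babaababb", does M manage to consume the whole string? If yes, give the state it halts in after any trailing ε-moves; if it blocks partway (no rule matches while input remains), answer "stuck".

(q0, babaababb, Z)
  read b, top Z: go to q1, push YYZ → (q1, abaababb, YYZ)
  read a, top Y: go to q3, push YY → (q3, baababb, YYYZ)
  read b, top Y: go to q3, push ε → (q3, aababb, YYZ)
  read a, top Y: go to q4, push YY → (q4, ababb, YYYZ)
  read a, top Y: go to q4, push Y → (q4, babb, YYYZ)
  read b, top Y: go to q0, push ε → (q0, abb, YYZ)
No transition for (q0, a, top Y); M blocks with input abb remaining.

stuck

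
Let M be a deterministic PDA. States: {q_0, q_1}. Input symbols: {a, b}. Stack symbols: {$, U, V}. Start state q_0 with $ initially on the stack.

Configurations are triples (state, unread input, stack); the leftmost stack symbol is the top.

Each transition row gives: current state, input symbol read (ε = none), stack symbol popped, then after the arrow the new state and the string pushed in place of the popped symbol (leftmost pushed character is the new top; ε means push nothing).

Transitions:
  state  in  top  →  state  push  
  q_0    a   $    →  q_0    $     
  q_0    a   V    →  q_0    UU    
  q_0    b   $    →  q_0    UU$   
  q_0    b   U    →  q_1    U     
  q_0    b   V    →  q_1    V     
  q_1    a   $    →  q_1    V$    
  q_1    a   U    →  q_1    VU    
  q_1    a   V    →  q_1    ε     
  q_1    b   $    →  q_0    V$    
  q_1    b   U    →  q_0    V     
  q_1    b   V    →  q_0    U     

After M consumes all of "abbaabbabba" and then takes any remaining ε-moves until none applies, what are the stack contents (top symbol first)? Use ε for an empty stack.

(q_0, abbaabbabba, $)
  read a, top $: go to q_0, push $ → (q_0, bbaabbabba, $)
  read b, top $: go to q_0, push UU$ → (q_0, baabbabba, UU$)
  read b, top U: go to q_1, push U → (q_1, aabbabba, UU$)
  read a, top U: go to q_1, push VU → (q_1, abbabba, VUU$)
  read a, top V: go to q_1, push ε → (q_1, bbabba, UU$)
  read b, top U: go to q_0, push V → (q_0, babba, VU$)
  read b, top V: go to q_1, push V → (q_1, abba, VU$)
  read a, top V: go to q_1, push ε → (q_1, bba, U$)
  read b, top U: go to q_0, push V → (q_0, ba, V$)
  read b, top V: go to q_1, push V → (q_1, a, V$)
  read a, top V: go to q_1, push ε → (q_1, ε, $)
All input consumed in state q_1 with stack $.

$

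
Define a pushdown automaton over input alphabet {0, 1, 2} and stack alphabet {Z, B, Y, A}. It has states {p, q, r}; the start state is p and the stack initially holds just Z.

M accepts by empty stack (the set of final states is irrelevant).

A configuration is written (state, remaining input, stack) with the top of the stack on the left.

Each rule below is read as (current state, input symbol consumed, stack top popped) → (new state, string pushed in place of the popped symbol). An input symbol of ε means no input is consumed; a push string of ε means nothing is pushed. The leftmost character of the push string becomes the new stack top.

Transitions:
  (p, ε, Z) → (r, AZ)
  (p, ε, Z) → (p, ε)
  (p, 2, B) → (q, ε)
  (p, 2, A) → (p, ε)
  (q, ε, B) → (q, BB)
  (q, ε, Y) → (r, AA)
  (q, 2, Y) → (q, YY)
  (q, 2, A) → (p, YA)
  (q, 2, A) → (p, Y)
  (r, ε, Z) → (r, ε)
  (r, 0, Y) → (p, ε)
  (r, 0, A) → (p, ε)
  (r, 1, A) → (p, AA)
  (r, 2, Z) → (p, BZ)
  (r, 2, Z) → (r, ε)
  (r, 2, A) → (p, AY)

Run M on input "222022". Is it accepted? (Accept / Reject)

Reject

No computation consumes all input and empties the stack.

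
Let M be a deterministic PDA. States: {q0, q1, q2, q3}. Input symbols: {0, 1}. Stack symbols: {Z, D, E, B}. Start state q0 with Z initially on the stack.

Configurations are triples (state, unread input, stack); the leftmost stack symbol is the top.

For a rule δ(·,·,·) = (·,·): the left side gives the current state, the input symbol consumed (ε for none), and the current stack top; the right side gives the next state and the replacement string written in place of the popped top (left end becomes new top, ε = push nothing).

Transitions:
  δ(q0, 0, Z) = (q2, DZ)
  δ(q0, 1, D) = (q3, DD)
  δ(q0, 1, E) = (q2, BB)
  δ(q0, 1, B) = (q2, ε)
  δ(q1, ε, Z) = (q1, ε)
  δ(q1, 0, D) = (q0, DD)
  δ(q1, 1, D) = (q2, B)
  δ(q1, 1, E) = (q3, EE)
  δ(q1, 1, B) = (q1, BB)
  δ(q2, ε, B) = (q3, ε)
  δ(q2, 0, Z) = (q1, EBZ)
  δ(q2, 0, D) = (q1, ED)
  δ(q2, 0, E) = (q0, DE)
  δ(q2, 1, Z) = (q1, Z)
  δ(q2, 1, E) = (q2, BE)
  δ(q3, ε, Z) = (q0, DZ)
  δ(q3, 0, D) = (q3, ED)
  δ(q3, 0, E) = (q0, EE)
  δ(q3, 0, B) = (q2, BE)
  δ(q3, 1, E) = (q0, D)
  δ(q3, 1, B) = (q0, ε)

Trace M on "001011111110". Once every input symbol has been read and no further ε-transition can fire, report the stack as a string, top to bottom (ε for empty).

(q0, 001011111110, Z) ⊢ (q2, 01011111110, DZ) ⊢ (q1, 1011111110, EDZ) ⊢ (q3, 011111110, EEDZ) ⊢ (q0, 11111110, EEEDZ) ⊢ (q2, 1111110, BBEEDZ) ⊢ (q3, 1111110, BEEDZ) ⊢ (q0, 111110, EEDZ) ⊢ (q2, 11110, BBEDZ) ⊢ (q3, 11110, BEDZ) ⊢ (q0, 1110, EDZ) ⊢ (q2, 110, BBDZ) ⊢ (q3, 110, BDZ) ⊢ (q0, 10, DZ) ⊢ (q3, 0, DDZ) ⊢ (q3, ε, EDDZ)
All input consumed in state q3 with stack EDDZ.

EDDZ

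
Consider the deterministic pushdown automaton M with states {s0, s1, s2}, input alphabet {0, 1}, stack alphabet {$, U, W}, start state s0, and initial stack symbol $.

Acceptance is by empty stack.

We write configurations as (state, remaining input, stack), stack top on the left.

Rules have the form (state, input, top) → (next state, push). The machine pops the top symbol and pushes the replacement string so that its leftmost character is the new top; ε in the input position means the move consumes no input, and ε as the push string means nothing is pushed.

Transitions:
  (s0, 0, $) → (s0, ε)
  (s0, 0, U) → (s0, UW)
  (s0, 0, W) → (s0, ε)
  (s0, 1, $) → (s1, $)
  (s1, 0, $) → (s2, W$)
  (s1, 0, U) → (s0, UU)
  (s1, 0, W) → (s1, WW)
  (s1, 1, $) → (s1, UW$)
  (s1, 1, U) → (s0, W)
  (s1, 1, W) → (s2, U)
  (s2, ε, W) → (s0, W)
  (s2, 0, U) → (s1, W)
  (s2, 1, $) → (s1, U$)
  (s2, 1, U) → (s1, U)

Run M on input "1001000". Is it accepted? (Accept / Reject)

Accept

(s0, 1001000, $) ⊢ (s1, 001000, $) ⊢ (s2, 01000, W$) ⊢ (s0, 01000, W$) ⊢ (s0, 1000, $) ⊢ (s1, 000, $) ⊢ (s2, 00, W$) ⊢ (s0, 00, W$) ⊢ (s0, 0, $) ⊢ (s0, ε, ε)
All input consumed and the stack is empty.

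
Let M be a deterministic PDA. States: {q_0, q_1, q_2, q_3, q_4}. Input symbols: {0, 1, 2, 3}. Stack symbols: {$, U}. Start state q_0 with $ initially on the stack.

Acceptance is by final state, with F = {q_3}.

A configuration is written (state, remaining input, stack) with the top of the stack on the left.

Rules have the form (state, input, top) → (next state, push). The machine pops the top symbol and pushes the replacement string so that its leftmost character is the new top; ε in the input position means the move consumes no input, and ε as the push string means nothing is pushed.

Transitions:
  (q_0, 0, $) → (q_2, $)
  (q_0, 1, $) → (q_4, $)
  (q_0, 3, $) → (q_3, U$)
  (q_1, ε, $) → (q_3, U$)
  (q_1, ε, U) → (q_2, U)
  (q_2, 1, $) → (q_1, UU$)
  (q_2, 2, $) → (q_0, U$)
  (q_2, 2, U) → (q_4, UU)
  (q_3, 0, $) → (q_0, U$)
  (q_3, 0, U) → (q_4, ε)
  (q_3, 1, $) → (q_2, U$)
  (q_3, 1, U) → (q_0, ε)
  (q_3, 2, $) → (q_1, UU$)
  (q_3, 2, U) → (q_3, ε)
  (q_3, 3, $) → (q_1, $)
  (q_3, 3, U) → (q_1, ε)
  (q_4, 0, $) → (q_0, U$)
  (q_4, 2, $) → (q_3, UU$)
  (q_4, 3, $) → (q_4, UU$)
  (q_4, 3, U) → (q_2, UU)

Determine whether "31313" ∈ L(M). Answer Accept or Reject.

(q_0, 31313, $) ⊢ (q_3, 1313, U$) ⊢ (q_0, 313, $) ⊢ (q_3, 13, U$) ⊢ (q_0, 3, $) ⊢ (q_3, ε, U$)
All input consumed; state q_3 ∈ F.

Accept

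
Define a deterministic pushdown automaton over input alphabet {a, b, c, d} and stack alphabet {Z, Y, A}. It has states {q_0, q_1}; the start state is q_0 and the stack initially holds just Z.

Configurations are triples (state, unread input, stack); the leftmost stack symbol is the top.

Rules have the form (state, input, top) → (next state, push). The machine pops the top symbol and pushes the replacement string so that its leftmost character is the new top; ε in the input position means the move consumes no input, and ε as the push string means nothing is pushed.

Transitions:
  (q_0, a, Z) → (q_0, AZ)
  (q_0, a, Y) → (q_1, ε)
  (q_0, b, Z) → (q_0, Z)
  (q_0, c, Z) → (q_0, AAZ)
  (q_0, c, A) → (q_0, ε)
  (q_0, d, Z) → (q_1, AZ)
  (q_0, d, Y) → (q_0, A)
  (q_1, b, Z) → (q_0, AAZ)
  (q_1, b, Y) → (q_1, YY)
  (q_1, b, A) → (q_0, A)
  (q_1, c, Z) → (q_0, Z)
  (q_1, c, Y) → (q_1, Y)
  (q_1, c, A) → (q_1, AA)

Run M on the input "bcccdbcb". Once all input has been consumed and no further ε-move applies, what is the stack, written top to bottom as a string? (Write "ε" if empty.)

Z

(q_0, bcccdbcb, Z) ⊢ (q_0, cccdbcb, Z) ⊢ (q_0, ccdbcb, AAZ) ⊢ (q_0, cdbcb, AZ) ⊢ (q_0, dbcb, Z) ⊢ (q_1, bcb, AZ) ⊢ (q_0, cb, AZ) ⊢ (q_0, b, Z) ⊢ (q_0, ε, Z)
All input consumed in state q_0 with stack Z.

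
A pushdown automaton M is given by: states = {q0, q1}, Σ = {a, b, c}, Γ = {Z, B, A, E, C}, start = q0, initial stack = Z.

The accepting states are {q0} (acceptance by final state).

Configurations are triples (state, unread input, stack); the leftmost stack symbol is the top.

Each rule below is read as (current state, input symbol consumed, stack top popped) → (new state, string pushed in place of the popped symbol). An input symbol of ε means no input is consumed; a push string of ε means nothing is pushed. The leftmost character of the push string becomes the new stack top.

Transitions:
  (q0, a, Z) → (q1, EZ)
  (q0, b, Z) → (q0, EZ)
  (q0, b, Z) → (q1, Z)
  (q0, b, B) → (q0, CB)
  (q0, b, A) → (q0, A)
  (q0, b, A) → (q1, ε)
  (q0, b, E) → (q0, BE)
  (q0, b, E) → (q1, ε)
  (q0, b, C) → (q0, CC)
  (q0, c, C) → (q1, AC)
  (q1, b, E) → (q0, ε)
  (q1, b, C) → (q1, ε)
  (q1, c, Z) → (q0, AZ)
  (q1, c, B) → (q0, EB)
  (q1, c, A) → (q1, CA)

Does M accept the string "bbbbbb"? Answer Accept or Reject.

Accept

One accepting computation: (q0, bbbbbb, Z) ⊢ (q0, bbbbb, EZ) ⊢ (q0, bbbb, BEZ) ⊢ (q0, bbb, CBEZ) ⊢ (q0, bb, CCBEZ) ⊢ (q0, b, CCCBEZ) ⊢ (q0, ε, CCCCBEZ)
All input consumed and state q0 ∈ F.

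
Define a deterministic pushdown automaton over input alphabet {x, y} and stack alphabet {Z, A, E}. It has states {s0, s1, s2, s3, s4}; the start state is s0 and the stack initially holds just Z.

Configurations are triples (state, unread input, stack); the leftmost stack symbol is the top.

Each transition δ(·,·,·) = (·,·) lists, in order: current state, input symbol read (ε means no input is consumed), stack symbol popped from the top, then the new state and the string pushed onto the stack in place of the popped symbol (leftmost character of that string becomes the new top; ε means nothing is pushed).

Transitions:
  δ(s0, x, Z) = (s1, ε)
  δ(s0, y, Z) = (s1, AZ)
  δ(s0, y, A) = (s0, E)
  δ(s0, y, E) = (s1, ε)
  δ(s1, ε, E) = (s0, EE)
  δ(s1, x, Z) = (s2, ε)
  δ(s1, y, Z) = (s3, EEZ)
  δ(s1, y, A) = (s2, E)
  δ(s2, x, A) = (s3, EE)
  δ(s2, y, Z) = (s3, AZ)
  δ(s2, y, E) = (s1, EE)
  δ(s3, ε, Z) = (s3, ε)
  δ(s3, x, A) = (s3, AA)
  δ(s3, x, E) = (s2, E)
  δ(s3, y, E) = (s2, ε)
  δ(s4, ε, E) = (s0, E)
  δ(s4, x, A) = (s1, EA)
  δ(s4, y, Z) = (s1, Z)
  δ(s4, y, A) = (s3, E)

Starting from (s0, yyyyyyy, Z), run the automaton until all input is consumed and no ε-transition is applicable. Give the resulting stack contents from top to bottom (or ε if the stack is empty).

(s0, yyyyyyy, Z)
  read y, top Z: go to s1, push AZ → (s1, yyyyyy, AZ)
  read y, top A: go to s2, push E → (s2, yyyyy, EZ)
  read y, top E: go to s1, push EE → (s1, yyyy, EEZ)
  ε-move, top E: go to s0, push EE → (s0, yyyy, EEEZ)
  read y, top E: go to s1, push ε → (s1, yyy, EEZ)
  ε-move, top E: go to s0, push EE → (s0, yyy, EEEZ)
  read y, top E: go to s1, push ε → (s1, yy, EEZ)
  ε-move, top E: go to s0, push EE → (s0, yy, EEEZ)
  read y, top E: go to s1, push ε → (s1, y, EEZ)
  ε-move, top E: go to s0, push EE → (s0, y, EEEZ)
  read y, top E: go to s1, push ε → (s1, ε, EEZ)
  ε-move, top E: go to s0, push EE → (s0, ε, EEEZ)
All input consumed in state s0 with stack EEEZ.

EEEZ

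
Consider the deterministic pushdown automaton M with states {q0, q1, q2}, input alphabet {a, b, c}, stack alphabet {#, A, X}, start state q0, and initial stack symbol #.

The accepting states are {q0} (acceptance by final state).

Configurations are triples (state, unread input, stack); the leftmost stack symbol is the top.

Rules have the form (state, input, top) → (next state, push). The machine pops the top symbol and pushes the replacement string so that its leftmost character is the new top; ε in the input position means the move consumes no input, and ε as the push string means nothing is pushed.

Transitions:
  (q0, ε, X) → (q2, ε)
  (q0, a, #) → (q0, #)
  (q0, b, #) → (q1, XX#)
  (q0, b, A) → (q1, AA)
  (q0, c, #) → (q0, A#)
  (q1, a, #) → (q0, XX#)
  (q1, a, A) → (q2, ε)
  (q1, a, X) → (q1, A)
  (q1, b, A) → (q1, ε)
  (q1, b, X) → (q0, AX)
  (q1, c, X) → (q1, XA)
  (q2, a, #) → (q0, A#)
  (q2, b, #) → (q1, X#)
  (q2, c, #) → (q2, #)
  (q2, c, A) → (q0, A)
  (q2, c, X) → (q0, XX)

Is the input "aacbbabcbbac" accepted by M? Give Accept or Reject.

Accept

(q0, aacbbabcbbac, #)
  read a, top #: go to q0, push # → (q0, acbbabcbbac, #)
  read a, top #: go to q0, push # → (q0, cbbabcbbac, #)
  read c, top #: go to q0, push A# → (q0, bbabcbbac, A#)
  read b, top A: go to q1, push AA → (q1, babcbbac, AA#)
  read b, top A: go to q1, push ε → (q1, abcbbac, A#)
  read a, top A: go to q2, push ε → (q2, bcbbac, #)
  read b, top #: go to q1, push X# → (q1, cbbac, X#)
  read c, top X: go to q1, push XA → (q1, bbac, XA#)
  read b, top X: go to q0, push AX → (q0, bac, AXA#)
  read b, top A: go to q1, push AA → (q1, ac, AAXA#)
  read a, top A: go to q2, push ε → (q2, c, AXA#)
  read c, top A: go to q0, push A → (q0, ε, AXA#)
All input consumed; state q0 ∈ F.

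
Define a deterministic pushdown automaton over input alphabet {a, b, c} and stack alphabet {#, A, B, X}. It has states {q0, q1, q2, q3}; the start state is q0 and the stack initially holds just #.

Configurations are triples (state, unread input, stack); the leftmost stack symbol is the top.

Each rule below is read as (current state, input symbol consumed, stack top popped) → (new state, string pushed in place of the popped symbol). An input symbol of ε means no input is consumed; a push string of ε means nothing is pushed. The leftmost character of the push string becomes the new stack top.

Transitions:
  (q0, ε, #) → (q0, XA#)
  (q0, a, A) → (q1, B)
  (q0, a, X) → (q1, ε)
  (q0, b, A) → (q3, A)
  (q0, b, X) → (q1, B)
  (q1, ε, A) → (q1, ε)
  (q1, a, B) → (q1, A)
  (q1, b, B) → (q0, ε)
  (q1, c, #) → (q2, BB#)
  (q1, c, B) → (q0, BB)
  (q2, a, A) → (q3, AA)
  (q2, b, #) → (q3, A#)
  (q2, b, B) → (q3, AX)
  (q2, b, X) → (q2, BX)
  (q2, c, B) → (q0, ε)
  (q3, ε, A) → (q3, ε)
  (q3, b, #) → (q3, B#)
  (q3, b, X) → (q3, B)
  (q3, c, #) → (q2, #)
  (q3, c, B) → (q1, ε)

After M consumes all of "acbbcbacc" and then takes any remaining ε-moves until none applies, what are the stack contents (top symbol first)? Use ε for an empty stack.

(q0, acbbcbacc, #)
  ε-move, top #: go to q0, push XA# → (q0, acbbcbacc, XA#)
  read a, top X: go to q1, push ε → (q1, cbbcbacc, A#)
  ε-move, top A: go to q1, push ε → (q1, cbbcbacc, #)
  read c, top #: go to q2, push BB# → (q2, bbcbacc, BB#)
  read b, top B: go to q3, push AX → (q3, bcbacc, AXB#)
  ε-move, top A: go to q3, push ε → (q3, bcbacc, XB#)
  read b, top X: go to q3, push B → (q3, cbacc, BB#)
  read c, top B: go to q1, push ε → (q1, bacc, B#)
  read b, top B: go to q0, push ε → (q0, acc, #)
  ε-move, top #: go to q0, push XA# → (q0, acc, XA#)
  read a, top X: go to q1, push ε → (q1, cc, A#)
  ε-move, top A: go to q1, push ε → (q1, cc, #)
  read c, top #: go to q2, push BB# → (q2, c, BB#)
  read c, top B: go to q0, push ε → (q0, ε, B#)
All input consumed in state q0 with stack B#.

B#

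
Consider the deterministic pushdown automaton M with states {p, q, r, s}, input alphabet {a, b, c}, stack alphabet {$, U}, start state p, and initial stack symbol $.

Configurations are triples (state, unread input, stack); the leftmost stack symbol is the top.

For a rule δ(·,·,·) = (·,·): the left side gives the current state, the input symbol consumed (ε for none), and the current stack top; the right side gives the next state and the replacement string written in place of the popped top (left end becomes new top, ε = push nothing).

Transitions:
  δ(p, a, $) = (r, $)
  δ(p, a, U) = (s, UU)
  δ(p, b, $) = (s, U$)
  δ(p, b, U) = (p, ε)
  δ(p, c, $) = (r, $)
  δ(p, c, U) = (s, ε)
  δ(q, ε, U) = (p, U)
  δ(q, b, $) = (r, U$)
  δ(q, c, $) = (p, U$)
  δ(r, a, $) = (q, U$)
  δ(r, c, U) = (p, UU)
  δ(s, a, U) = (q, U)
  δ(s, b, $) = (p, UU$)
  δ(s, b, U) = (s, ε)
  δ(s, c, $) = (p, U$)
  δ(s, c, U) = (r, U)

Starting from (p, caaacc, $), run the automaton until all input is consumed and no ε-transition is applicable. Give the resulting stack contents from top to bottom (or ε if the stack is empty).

(p, caaacc, $)
  read c, top $: go to r, push $ → (r, aaacc, $)
  read a, top $: go to q, push U$ → (q, aacc, U$)
  ε-move, top U: go to p, push U → (p, aacc, U$)
  read a, top U: go to s, push UU → (s, acc, UU$)
  read a, top U: go to q, push U → (q, cc, UU$)
  ε-move, top U: go to p, push U → (p, cc, UU$)
  read c, top U: go to s, push ε → (s, c, U$)
  read c, top U: go to r, push U → (r, ε, U$)
All input consumed in state r with stack U$.

U$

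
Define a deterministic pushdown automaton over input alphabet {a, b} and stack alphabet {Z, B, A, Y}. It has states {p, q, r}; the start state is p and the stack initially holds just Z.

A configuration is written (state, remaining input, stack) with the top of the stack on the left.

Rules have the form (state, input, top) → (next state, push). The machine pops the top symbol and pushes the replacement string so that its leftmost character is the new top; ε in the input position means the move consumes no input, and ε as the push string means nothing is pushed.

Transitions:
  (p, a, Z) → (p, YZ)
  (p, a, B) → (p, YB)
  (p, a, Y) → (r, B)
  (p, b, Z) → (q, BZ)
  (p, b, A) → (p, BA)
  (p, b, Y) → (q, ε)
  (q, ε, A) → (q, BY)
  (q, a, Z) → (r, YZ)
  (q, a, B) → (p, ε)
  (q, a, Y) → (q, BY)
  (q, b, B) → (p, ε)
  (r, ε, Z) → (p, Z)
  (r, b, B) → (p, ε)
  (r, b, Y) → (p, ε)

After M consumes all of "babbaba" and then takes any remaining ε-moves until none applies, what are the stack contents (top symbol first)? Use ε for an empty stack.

YZ

(p, babbaba, Z) ⊢ (q, abbaba, BZ) ⊢ (p, bbaba, Z) ⊢ (q, baba, BZ) ⊢ (p, aba, Z) ⊢ (p, ba, YZ) ⊢ (q, a, Z) ⊢ (r, ε, YZ)
All input consumed in state r with stack YZ.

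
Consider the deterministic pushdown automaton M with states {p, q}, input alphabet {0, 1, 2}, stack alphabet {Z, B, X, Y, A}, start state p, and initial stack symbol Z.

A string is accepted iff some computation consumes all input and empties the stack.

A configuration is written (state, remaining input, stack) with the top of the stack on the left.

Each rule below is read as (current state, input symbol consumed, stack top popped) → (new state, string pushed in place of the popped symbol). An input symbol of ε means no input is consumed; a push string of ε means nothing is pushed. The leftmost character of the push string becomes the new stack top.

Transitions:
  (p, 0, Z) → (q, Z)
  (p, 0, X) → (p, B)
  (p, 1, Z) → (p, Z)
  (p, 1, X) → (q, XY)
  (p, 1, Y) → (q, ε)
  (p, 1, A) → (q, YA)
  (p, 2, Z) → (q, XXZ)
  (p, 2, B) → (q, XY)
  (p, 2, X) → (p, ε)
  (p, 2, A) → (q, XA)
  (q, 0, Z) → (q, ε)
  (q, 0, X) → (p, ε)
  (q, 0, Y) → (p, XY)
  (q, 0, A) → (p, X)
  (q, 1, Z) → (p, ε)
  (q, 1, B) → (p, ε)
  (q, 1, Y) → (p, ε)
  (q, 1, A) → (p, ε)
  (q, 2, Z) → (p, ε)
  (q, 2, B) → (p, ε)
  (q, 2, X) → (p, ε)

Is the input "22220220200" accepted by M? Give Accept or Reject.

Accept

(p, 22220220200, Z)
  read 2, top Z: go to q, push XXZ → (q, 2220220200, XXZ)
  read 2, top X: go to p, push ε → (p, 220220200, XZ)
  read 2, top X: go to p, push ε → (p, 20220200, Z)
  read 2, top Z: go to q, push XXZ → (q, 0220200, XXZ)
  read 0, top X: go to p, push ε → (p, 220200, XZ)
  read 2, top X: go to p, push ε → (p, 20200, Z)
  read 2, top Z: go to q, push XXZ → (q, 0200, XXZ)
  read 0, top X: go to p, push ε → (p, 200, XZ)
  read 2, top X: go to p, push ε → (p, 00, Z)
  read 0, top Z: go to q, push Z → (q, 0, Z)
  read 0, top Z: go to q, push ε → (q, ε, ε)
All input consumed and the stack is empty.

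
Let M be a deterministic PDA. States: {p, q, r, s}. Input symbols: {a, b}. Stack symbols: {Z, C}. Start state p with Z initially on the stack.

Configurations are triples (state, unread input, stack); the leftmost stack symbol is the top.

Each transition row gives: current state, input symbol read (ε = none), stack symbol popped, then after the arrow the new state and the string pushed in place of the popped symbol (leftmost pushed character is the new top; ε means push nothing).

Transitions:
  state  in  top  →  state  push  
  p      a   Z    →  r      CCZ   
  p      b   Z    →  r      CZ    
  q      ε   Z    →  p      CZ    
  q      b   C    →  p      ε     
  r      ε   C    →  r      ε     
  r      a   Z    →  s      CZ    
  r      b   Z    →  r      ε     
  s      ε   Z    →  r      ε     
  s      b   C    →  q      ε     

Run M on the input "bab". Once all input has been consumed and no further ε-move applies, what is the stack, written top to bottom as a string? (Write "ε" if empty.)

CZ

(p, bab, Z) ⊢ (r, ab, CZ) ⊢ (r, ab, Z) ⊢ (s, b, CZ) ⊢ (q, ε, Z) ⊢ (p, ε, CZ)
All input consumed in state p with stack CZ.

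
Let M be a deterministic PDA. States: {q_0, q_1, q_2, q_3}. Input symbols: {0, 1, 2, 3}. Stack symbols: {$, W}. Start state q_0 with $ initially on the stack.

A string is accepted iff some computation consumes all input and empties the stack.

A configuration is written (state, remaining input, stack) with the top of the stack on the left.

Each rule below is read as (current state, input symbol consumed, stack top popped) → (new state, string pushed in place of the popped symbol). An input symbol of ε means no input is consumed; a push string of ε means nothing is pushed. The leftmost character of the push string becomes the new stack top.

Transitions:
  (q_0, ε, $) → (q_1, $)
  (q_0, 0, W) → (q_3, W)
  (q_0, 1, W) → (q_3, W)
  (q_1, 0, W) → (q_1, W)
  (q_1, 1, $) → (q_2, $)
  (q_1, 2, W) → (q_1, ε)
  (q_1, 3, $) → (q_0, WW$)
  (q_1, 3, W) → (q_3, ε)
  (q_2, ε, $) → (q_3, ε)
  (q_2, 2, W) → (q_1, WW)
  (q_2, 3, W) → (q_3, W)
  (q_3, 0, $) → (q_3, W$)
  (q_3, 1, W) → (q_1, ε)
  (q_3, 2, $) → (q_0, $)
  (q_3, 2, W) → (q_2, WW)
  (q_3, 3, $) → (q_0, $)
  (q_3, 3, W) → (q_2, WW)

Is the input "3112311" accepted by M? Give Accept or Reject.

Reject

(q_0, 3112311, $) ⊢ (q_1, 3112311, $) ⊢ (q_0, 112311, WW$) ⊢ (q_3, 12311, WW$) ⊢ (q_1, 2311, W$) ⊢ (q_1, 311, $) ⊢ (q_0, 11, WW$) ⊢ (q_3, 1, WW$) ⊢ (q_1, ε, W$)
All input consumed; stack is W$, not empty, and no further ε-move applies.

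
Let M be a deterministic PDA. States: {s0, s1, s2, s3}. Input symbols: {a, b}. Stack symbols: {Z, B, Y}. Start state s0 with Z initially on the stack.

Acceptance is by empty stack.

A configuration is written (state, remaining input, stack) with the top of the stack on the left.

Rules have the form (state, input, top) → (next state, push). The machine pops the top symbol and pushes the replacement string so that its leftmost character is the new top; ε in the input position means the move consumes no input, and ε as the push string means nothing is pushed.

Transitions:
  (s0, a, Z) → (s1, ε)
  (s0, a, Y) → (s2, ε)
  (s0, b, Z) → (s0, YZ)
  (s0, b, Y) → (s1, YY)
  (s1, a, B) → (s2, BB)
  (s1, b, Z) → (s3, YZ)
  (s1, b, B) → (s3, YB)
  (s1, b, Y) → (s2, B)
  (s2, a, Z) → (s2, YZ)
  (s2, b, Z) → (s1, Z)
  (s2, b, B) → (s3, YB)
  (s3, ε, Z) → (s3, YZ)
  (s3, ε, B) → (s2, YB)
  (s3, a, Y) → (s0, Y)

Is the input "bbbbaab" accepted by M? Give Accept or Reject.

Reject

(s0, bbbbaab, Z)
  read b, top Z: go to s0, push YZ → (s0, bbbaab, YZ)
  read b, top Y: go to s1, push YY → (s1, bbaab, YYZ)
  read b, top Y: go to s2, push B → (s2, baab, BYZ)
  read b, top B: go to s3, push YB → (s3, aab, YBYZ)
  read a, top Y: go to s0, push Y → (s0, ab, YBYZ)
  read a, top Y: go to s2, push ε → (s2, b, BYZ)
  read b, top B: go to s3, push YB → (s3, ε, YBYZ)
All input consumed; stack is YBYZ, not empty, and no further ε-move applies.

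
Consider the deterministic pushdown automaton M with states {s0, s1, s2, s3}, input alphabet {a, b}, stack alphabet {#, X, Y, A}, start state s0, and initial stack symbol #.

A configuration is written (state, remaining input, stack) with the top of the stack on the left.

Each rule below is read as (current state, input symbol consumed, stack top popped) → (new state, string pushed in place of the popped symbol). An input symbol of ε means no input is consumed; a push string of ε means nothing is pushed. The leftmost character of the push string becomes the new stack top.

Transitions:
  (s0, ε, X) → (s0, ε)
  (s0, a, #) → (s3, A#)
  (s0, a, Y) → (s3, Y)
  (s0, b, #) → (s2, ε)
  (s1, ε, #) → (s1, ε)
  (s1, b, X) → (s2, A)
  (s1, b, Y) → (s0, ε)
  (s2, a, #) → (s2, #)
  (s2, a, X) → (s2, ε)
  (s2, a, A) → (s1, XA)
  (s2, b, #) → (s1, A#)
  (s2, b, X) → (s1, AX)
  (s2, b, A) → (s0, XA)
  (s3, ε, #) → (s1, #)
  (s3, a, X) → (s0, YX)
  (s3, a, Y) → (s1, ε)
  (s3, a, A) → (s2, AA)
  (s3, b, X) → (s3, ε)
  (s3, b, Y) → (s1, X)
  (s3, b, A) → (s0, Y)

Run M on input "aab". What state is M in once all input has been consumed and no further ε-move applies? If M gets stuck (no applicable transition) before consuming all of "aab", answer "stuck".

s0

(s0, aab, #)
  read a, top #: go to s3, push A# → (s3, ab, A#)
  read a, top A: go to s2, push AA → (s2, b, AA#)
  read b, top A: go to s0, push XA → (s0, ε, XAA#)
  ε-move, top X: go to s0, push ε → (s0, ε, AA#)
All input consumed; M is in state s0.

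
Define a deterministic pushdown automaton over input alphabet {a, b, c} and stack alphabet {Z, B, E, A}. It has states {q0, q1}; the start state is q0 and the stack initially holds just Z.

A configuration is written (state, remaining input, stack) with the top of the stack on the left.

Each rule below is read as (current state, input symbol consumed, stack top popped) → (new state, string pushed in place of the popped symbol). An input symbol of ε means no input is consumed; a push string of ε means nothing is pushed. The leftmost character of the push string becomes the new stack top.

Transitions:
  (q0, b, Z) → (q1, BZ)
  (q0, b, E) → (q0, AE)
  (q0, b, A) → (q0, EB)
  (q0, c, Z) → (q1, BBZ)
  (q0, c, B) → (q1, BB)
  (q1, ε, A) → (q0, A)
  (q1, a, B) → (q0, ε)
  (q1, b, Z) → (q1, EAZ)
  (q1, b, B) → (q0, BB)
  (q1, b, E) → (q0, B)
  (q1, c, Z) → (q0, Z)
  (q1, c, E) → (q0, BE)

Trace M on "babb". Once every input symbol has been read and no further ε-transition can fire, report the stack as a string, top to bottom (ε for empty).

(q0, babb, Z) ⊢ (q1, abb, BZ) ⊢ (q0, bb, Z) ⊢ (q1, b, BZ) ⊢ (q0, ε, BBZ)
All input consumed in state q0 with stack BBZ.

BBZ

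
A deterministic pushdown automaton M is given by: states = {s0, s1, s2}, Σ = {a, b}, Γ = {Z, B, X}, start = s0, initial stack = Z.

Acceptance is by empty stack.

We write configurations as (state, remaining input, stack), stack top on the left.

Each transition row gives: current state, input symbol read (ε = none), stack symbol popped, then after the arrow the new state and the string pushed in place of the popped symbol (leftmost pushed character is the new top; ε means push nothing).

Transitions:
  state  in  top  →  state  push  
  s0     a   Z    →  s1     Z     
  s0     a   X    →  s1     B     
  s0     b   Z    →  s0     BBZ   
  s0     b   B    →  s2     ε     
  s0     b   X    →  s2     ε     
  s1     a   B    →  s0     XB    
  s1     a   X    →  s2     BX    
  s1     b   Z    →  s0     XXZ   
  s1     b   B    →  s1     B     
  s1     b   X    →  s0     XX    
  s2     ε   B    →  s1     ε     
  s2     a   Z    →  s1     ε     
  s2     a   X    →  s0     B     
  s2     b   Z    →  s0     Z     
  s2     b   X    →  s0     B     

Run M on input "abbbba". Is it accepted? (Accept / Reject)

(s0, abbbba, Z)
  read a, top Z: go to s1, push Z → (s1, bbbba, Z)
  read b, top Z: go to s0, push XXZ → (s0, bbba, XXZ)
  read b, top X: go to s2, push ε → (s2, bba, XZ)
  read b, top X: go to s0, push B → (s0, ba, BZ)
  read b, top B: go to s2, push ε → (s2, a, Z)
  read a, top Z: go to s1, push ε → (s1, ε, ε)
All input consumed and the stack is empty.

Accept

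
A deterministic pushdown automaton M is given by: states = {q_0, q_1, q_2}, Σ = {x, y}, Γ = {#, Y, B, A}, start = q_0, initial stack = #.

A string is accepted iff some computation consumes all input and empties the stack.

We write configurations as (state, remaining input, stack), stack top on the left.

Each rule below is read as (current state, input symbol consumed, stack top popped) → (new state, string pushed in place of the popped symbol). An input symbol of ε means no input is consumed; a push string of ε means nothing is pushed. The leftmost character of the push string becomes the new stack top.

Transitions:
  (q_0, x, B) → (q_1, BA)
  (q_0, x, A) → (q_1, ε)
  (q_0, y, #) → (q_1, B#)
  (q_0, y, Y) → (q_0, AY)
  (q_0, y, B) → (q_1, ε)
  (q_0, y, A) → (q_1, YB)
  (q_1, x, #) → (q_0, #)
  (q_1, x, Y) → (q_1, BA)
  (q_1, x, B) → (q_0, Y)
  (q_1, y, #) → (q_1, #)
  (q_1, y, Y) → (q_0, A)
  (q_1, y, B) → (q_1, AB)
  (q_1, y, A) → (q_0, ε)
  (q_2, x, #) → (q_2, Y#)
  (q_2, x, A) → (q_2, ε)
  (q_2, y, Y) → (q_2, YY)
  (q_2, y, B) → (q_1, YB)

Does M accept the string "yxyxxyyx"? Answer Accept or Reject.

(q_0, yxyxxyyx, #) ⊢ (q_1, xyxxyyx, B#) ⊢ (q_0, yxxyyx, Y#) ⊢ (q_0, xxyyx, AY#) ⊢ (q_1, xyyx, Y#) ⊢ (q_1, yyx, BA#) ⊢ (q_1, yx, ABA#) ⊢ (q_0, x, BA#) ⊢ (q_1, ε, BAA#)
All input consumed; stack is BAA#, not empty, and no further ε-move applies.

Reject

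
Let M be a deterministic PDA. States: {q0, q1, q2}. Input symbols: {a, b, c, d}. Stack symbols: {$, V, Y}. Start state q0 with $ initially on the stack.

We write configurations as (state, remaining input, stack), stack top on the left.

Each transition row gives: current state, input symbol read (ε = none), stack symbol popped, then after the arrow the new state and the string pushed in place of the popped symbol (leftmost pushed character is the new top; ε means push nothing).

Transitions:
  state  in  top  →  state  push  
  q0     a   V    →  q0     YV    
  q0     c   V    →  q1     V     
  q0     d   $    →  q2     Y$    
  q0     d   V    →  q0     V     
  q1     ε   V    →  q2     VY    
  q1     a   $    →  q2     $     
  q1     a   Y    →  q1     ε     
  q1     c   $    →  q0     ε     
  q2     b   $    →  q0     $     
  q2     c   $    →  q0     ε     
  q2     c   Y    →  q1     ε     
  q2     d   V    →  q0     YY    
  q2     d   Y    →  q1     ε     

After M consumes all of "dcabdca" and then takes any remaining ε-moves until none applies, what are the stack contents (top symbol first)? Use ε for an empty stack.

$

(q0, dcabdca, $)
  read d, top $: go to q2, push Y$ → (q2, cabdca, Y$)
  read c, top Y: go to q1, push ε → (q1, abdca, $)
  read a, top $: go to q2, push $ → (q2, bdca, $)
  read b, top $: go to q0, push $ → (q0, dca, $)
  read d, top $: go to q2, push Y$ → (q2, ca, Y$)
  read c, top Y: go to q1, push ε → (q1, a, $)
  read a, top $: go to q2, push $ → (q2, ε, $)
All input consumed in state q2 with stack $.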